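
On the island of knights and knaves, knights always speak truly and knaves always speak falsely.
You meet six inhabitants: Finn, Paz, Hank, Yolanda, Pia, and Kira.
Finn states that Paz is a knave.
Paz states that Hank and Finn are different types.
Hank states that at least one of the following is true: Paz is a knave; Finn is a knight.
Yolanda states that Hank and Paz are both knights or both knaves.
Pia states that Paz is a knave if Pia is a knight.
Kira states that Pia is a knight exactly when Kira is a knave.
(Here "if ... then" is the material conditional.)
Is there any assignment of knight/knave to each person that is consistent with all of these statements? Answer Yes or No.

No

Checking all 64 assignments, each has at least one speaker whose statement's truth value contradicts their type.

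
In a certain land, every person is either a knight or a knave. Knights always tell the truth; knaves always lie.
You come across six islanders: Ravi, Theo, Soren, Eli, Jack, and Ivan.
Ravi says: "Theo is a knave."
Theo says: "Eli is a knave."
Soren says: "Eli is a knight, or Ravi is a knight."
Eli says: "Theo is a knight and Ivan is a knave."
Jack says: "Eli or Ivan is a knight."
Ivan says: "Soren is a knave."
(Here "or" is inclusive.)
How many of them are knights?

3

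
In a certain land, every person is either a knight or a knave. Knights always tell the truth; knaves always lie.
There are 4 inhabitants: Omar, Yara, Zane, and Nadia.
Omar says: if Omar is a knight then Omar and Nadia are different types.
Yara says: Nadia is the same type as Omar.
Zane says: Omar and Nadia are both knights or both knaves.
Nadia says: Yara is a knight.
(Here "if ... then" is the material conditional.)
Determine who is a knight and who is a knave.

Omar is a knight; "if Omar is a knight then Omar and Nadia are different types" is True, as required.
Yara is a knave, so "Nadia is the same type as Omar" must be False — and it is.
Zane is a knave, so "Omar and Nadia are both knights or both knaves" must be False — and it is.
Nadia is a knave, and the claim "Yara is a knight" is indeed False.

Omar is a knight, Yara is a knave, Zane is a knave, and Nadia is a knave.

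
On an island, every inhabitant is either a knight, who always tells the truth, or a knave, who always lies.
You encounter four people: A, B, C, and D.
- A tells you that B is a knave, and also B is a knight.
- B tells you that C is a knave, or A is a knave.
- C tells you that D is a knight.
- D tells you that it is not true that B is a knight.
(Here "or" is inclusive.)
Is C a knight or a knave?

C is a knave.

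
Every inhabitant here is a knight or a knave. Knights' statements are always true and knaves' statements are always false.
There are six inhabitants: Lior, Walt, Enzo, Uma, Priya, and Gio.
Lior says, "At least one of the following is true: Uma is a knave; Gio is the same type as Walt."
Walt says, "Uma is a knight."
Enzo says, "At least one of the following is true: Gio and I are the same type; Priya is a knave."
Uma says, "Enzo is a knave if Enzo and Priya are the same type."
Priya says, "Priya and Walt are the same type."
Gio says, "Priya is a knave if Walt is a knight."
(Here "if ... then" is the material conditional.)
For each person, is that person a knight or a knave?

Knights: Lior, Walt, Enzo, Uma, and Gio. Knaves: Priya.

As a knight, Lior's statement "at least one of the following is true: Uma is a knave; Gio is the same type as Walt" should be true; it is.
Since Walt is a knight, "Uma is a knight" needs to be true, which holds.
Enzo is a knight, and the claim "at least one of the following is true: Gio and I are the same type; Priya is a knave" is indeed true.
Uma is a knight, so "Enzo is a knave if Enzo and Priya are the same type" must be true — and it is.
Priya (knave): "Priya and Walt are the same type" — False. ✓
Gio (knight): "Priya is a knave if Walt is a knight" — true. ✓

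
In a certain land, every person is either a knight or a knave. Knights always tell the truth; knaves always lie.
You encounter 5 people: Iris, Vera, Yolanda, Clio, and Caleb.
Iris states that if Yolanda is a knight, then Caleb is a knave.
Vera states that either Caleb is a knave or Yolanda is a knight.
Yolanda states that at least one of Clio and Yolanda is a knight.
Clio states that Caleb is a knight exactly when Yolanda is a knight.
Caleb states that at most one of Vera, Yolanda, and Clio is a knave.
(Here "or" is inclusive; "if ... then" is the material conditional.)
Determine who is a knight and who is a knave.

Iris is a knave, Vera is a knight, Yolanda is a knight, Clio is a knight, and Caleb is a knight.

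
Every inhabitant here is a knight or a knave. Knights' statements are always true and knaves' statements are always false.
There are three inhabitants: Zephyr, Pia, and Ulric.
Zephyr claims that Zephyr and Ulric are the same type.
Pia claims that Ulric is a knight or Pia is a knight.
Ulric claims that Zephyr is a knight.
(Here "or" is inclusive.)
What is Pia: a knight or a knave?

Pia is a knight.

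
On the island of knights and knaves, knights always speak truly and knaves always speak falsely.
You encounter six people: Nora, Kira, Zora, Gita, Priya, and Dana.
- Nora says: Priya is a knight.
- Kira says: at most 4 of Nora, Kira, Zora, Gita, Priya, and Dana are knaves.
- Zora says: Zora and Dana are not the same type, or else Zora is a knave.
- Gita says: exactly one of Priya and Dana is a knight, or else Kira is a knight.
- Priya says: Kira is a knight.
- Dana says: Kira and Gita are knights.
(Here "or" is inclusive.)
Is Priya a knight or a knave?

Priya is a knave.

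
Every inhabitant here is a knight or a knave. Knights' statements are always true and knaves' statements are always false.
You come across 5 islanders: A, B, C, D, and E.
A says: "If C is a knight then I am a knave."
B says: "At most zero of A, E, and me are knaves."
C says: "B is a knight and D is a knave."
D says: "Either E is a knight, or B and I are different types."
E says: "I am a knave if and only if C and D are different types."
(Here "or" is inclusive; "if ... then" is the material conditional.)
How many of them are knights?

The unique consistent assignment is A=knight, B=knave, C=knave, D=knave, E=knave.
That has 1 knight.

1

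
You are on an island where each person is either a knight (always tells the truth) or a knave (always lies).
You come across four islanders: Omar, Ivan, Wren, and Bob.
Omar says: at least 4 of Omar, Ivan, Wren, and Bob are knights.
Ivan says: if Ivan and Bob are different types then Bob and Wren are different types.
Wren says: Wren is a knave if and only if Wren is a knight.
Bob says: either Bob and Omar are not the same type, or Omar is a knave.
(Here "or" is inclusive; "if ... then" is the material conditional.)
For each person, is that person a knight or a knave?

Omar is a knave, so "at least 4 of Omar, Ivan, Wren, and Bob are knights" must be False — and it is.
Ivan (knight): "if Ivan and Bob are different types then Bob and Wren are different types" — true. ✓
Wren is a knave; "Wren is a knave if and only if Wren is a knight" is False, as required.
Bob is a knight; "either Bob and Omar are not the same type, or Omar is a knave" is true, as required.

Knights: Ivan and Bob. Knaves: Omar and Wren.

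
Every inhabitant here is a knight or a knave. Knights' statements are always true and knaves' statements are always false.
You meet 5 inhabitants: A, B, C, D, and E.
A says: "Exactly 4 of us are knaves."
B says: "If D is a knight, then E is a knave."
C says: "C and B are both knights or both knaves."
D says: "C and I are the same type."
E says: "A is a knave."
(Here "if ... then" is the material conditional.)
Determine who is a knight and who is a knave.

Knights: B, C, and E. Knaves: A and D.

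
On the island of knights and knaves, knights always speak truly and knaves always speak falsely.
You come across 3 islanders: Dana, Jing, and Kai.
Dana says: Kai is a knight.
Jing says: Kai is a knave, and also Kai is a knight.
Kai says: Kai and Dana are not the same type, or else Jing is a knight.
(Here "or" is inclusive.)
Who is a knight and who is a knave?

Suppose Dana is a knight. Then Dana's statement "Kai is a knight" would have to be true. Checking the 4 ways to assign the others, none is consistent with every speaker.
(For instance, with Jing=knave, Kai=knave, Dana's claim "Kai is a knight" comes out false where it would need to be true.)
So Dana must be a knave, making "Kai is a knight" false. Taking Dana=knave, Jing=knave, Kai=knave, each remaining statement checks out:
  Jing (knave): "Kai is a knave, and also Kai is a knight" — false. ✓
  Kai (knave): "Kai and Dana are not the same type, or else Jing is a knight" — false. ✓
This is the unique consistent assignment.

Dana is a knave, Jing is a knave, and Kai is a knave.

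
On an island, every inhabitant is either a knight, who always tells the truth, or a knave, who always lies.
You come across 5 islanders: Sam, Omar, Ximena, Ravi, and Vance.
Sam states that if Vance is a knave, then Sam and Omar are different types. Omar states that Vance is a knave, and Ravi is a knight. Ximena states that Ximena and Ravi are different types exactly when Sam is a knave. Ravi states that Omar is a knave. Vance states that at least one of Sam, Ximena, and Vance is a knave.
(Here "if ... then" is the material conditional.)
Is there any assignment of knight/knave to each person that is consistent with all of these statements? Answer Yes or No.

One consistent assignment: Sam=knight, Omar=knave, Ximena=knave, Ravi=knight, Vance=knight.

Yes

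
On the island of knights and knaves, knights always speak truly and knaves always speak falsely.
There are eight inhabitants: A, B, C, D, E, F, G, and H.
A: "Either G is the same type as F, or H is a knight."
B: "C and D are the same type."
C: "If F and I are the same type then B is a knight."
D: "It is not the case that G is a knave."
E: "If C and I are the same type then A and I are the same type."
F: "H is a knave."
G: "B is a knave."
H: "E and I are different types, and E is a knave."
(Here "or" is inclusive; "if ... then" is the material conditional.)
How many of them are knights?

4

The unique consistent assignment is A=knight, B=knave, C=knave, D=knight, E=knave, F=knave, G=knight, H=knight.
That has 4 knights.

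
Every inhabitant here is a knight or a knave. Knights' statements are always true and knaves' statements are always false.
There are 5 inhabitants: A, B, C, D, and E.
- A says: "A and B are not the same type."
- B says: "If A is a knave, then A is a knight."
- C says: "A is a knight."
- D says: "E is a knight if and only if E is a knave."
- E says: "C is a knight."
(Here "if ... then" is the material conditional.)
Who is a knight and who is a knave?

A is a knave, and the claim "A and B are not the same type" is indeed False.
B is a knave, so "if A is a knave, then A is a knight" must be False — and it is.
C (knave): "A is a knight" — False. ✓
As a knave, D's statement "E is a knight if and only if E is a knave" should be False; it is.
E is a knave; "C is a knight" is False, as required.

A is a knave, B is a knave, C is a knave, D is a knave, and E is a knave.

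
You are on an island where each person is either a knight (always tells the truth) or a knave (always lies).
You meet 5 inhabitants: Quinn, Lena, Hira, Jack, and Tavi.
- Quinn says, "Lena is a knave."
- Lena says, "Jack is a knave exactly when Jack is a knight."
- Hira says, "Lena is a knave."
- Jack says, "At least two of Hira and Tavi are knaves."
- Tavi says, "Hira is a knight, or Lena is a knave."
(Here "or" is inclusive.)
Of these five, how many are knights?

3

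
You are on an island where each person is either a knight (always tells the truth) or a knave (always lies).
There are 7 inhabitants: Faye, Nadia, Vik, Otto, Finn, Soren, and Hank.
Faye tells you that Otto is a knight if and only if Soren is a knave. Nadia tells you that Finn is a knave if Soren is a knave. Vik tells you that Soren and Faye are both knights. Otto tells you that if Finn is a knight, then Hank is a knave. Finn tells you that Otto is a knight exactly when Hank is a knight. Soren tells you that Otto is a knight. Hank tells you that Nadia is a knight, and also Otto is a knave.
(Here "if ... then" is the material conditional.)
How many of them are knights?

3

The unique consistent assignment is Faye=knave, Nadia=knight, Vik=knave, Otto=knight, Finn=knave, Soren=knight, Hank=knave.
That has 3 knights.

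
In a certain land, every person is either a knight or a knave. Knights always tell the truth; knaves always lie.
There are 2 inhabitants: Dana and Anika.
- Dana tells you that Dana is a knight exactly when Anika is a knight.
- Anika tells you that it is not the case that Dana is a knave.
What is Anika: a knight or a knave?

Anika is a knight.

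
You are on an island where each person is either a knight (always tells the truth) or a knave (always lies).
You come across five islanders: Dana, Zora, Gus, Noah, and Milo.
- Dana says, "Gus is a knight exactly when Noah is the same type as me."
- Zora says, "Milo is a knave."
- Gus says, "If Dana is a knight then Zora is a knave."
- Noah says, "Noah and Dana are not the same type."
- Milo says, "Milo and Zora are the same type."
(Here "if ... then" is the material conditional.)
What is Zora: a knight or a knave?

Consistent assignments: {Dana=knave, Zora=knight, Gus=knight, Noah=knight, Milo=knave}
In every consistent assignment, Zora is a knight.

Zora is a knight.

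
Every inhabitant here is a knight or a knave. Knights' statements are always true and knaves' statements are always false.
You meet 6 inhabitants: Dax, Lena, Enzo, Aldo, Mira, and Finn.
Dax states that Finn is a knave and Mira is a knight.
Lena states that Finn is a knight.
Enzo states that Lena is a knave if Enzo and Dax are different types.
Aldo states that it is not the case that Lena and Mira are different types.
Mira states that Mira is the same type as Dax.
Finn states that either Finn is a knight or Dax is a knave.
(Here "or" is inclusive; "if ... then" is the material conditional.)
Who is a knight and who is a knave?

Knights: Dax, Enzo, and Mira. Knaves: Lena, Aldo, and Finn.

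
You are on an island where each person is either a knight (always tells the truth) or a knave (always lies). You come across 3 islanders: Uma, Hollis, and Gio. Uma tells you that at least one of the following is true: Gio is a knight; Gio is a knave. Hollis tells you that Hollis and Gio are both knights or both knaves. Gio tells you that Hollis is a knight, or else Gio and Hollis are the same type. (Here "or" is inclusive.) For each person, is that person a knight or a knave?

Uma is a knight, Hollis is a knight, and Gio is a knight.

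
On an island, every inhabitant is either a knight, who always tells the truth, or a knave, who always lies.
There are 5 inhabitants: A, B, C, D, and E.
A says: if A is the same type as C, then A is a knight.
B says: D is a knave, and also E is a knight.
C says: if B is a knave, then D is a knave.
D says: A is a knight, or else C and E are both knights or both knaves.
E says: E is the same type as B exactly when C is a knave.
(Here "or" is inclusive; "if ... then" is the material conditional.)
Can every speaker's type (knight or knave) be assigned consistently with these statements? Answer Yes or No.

No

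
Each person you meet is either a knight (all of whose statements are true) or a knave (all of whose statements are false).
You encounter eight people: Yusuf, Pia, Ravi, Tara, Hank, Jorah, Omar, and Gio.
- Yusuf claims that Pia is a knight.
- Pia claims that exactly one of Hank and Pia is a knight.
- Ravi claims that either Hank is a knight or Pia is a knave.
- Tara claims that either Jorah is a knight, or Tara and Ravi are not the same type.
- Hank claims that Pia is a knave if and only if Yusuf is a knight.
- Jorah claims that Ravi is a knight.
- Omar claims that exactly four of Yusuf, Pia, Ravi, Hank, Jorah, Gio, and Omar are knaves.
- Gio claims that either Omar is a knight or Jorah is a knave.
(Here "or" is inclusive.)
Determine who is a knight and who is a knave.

Since Yusuf is a knave, "Pia is a knight" needs to be False, which holds.
As a knave, Pia's statement "exactly one of Hank and Pia is a knight" should be False; it is.
Ravi (knight): "either Hank is a knight or Pia is a knave" — True. ✓
Tara is a knight, so "either Jorah is a knight, or Tara and Ravi are not the same type" must be True — and it is.
As a knave, Hank's statement "Pia is a knave if and only if Yusuf is a knight" should be False; it is.
Jorah is a knight, and the claim "Ravi is a knight" is indeed True.
As a knave, Omar's statement "exactly four of Yusuf, Pia, Ravi, Hank, Jorah, Gio, and Omar are knaves" should be False; it is.
Since Gio is a knave, "either Omar is a knight or Jorah is a knave" needs to be False, which holds.

Knights: Ravi, Tara, and Jorah. Knaves: Yusuf, Pia, Hank, Omar, and Gio.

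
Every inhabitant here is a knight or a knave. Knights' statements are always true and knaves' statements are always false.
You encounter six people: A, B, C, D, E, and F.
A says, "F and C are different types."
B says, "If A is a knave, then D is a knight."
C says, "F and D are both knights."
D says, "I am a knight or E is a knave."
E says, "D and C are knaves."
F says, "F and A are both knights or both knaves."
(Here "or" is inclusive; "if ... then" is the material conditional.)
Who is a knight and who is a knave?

A is a knight, B is a knight, C is a knave, D is a knave, E is a knight, and F is a knight.

A (knight): "F and C are different types" — True. ✓
B (knight): "if A is a knave, then D is a knight" — True. ✓
C is a knave, so "F and D are both knights" must be false — and it is.
D is a knave, and the claim "I am a knight or E is a knave" is indeed false.
E is a knight; "D and C are knaves" is True, as required.
F (knight): "F and A are both knights or both knaves" — True. ✓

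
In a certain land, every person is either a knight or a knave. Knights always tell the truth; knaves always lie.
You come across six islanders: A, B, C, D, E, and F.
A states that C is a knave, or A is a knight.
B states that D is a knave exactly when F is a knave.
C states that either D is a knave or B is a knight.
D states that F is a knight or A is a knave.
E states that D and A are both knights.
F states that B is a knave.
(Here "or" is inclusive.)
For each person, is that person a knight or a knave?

A is a knight, B is a knight, C is a knight, D is a knave, E is a knave, and F is a knave.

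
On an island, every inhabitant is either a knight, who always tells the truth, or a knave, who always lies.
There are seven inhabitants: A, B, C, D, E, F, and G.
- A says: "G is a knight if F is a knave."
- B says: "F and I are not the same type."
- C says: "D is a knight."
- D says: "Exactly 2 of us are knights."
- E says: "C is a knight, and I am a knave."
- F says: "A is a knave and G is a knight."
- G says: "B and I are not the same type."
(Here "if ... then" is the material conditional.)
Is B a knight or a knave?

B is a knave.

Consistent assignments: {A=knave, B=knave, C=knave, D=knave, E=knave, F=knave, G=knave}
In every consistent assignment, B is a knave.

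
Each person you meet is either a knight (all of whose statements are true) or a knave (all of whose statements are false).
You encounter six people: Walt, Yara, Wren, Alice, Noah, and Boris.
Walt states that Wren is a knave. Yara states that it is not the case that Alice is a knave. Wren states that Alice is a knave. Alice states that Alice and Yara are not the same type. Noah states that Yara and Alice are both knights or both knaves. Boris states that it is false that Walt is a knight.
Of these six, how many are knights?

3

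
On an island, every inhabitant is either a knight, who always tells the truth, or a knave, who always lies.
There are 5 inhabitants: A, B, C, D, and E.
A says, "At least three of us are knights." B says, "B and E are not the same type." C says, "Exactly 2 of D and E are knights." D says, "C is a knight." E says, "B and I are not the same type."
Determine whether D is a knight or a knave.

Consistent assignments: {A=knave, B=knave, C=knave, D=knave, E=knave}
In every consistent assignment, D is a knave.

D is a knave.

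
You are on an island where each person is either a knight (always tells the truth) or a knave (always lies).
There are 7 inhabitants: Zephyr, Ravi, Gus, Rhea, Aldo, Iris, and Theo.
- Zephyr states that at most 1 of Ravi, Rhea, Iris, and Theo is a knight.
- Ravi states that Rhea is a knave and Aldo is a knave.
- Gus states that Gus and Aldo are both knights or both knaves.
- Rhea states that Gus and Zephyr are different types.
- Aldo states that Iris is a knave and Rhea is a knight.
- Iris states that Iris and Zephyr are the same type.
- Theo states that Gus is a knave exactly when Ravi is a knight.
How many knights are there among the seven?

3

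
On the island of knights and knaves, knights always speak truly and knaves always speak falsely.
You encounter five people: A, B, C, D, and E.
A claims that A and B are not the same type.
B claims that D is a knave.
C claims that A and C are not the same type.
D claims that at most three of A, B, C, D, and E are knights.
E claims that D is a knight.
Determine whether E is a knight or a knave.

Consistent assignments: {A=knave, B=knave, C=knight, D=knight, E=knight}; {A=knave, B=knave, C=knave, D=knight, E=knight}
In every consistent assignment, E is a knight.

E is a knight.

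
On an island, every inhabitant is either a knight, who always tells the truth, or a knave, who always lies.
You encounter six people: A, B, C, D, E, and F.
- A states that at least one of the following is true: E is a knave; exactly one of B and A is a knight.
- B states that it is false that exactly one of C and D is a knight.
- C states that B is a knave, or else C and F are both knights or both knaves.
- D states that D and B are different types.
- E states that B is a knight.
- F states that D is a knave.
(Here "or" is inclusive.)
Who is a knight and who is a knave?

A (knight): "at least one of the following is true: E is a knave; exactly one of B and A is a knight" — True. ✓
B is a knave, so "it is false that exactly one of C and D is a knight" must be False — and it is.
Since C is a knight, "B is a knave, or else C and F are both knights or both knaves" needs to be True, which holds.
Since D is a knave, "D and B are different types" needs to be False, which holds.
E (knave): "B is a knight" — False. ✓
F is a knight; "D is a knave" is True, as required.

Knights: A, C, and F. Knaves: B, D, and E.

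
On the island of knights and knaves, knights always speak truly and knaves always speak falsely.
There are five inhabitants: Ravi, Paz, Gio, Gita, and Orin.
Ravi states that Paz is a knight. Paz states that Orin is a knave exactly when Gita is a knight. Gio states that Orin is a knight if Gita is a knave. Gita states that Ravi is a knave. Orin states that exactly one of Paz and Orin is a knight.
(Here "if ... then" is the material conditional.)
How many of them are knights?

3

The unique consistent assignment is Ravi=knave, Paz=knave, Gio=knight, Gita=knight, Orin=knight.
That has 3 knights.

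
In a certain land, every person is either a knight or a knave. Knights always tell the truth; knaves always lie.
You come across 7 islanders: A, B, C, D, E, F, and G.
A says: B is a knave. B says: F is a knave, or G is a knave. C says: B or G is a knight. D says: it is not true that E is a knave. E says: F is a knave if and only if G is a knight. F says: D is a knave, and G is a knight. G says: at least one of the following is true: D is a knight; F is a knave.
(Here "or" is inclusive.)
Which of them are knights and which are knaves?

A is a knave, B is a knight, C is a knight, D is a knight, E is a knight, F is a knave, and G is a knight.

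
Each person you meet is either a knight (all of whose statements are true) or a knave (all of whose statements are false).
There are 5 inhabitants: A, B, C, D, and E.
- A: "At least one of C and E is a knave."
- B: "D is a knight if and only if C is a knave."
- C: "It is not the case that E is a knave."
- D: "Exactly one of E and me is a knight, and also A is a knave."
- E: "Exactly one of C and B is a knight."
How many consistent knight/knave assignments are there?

1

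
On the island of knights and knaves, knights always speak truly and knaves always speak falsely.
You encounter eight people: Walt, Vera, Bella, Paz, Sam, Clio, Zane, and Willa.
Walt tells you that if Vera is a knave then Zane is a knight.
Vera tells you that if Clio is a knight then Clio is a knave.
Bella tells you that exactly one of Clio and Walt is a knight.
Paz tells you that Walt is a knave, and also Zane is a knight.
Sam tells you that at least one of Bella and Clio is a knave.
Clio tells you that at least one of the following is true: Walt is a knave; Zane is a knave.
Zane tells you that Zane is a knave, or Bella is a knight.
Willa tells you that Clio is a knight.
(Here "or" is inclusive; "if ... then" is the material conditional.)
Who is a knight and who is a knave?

Walt is a knight, Vera is a knight, Bella is a knight, Paz is a knave, Sam is a knight, Clio is a knave, Zane is a knight, and Willa is a knave.

Since Walt is a knight, "if Vera is a knave then Zane is a knight" needs to be True, which holds.
Since Vera is a knight, "if Clio is a knight then Clio is a knave" needs to be True, which holds.
Bella (knight): "exactly one of Clio and Walt is a knight" — True. ✓
As a knave, Paz's statement "Walt is a knave, and also Zane is a knight" should be false; it is.
Sam is a knight, and the claim "at least one of Bella and Clio is a knave" is indeed True.
Since Clio is a knave, "at least one of the following is true: Walt is a knave; Zane is a knave" needs to be false, which holds.
Zane is a knight, so "Zane is a knave, or Bella is a knight" must be True — and it is.
Since Willa is a knave, "Clio is a knight" needs to be false, which holds.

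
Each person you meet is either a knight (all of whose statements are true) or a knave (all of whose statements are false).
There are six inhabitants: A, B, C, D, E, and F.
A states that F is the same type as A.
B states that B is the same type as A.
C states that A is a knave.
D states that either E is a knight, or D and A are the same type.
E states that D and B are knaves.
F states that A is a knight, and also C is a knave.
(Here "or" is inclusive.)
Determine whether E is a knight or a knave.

E is a knave.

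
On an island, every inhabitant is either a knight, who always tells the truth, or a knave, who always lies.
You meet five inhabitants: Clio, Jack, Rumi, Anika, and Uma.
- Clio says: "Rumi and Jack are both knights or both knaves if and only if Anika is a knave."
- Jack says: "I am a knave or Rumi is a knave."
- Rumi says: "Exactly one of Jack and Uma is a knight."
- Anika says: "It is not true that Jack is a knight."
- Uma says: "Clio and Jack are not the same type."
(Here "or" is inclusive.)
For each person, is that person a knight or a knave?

Clio is a knave, Jack is a knight, Rumi is a knave, Anika is a knave, and Uma is a knight.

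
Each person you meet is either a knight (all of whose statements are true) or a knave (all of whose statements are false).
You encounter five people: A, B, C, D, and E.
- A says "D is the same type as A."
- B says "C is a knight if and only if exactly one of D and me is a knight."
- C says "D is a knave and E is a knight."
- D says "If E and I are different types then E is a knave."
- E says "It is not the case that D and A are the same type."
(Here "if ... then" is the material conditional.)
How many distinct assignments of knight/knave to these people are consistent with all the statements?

4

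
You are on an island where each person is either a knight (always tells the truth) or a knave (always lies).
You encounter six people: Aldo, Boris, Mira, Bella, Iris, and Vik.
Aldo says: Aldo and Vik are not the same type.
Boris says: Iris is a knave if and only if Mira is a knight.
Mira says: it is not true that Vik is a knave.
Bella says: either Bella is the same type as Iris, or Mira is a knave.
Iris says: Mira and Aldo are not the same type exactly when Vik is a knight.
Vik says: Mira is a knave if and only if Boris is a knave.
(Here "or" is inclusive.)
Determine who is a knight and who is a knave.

Aldo is a knave, so "Aldo and Vik are not the same type" must be false — and it is.
Boris is a knight, and the claim "Iris is a knave if and only if Mira is a knight" is indeed True.
As a knave, Mira's statement "it is not true that Vik is a knave" should be false; it is.
Bella is a knight, so "either Bella is the same type as Iris, or Mira is a knave" must be True — and it is.
Iris is a knight, and the claim "Mira and Aldo are not the same type exactly when Vik is a knight" is indeed True.
Vik is a knave, so "Mira is a knave if and only if Boris is a knave" must be false — and it is.

Knights: Boris, Bella, and Iris. Knaves: Aldo, Mira, and Vik.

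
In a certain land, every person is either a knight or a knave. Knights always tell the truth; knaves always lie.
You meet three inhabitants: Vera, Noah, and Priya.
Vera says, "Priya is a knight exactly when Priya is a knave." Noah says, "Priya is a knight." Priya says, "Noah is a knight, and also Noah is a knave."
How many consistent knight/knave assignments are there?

Consistent assignments:
  Vera=knave, Noah=knave, Priya=knave

1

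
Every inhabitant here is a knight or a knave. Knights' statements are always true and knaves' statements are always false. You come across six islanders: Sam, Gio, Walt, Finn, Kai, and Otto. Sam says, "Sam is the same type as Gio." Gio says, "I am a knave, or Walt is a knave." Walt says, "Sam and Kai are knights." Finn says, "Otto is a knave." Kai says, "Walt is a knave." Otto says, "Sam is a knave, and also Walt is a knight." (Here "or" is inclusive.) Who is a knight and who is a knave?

Sam is a knave; "Sam is the same type as Gio" is false, as required.
Gio is a knight, and the claim "I am a knave, or Walt is a knave" is indeed true.
As a knave, Walt's statement "Sam and Kai are knights" should be false; it is.
As a knight, Finn's statement "Otto is a knave" should be true; it is.
Kai is a knight, and the claim "Walt is a knave" is indeed true.
Otto is a knave, so "Sam is a knave, and also Walt is a knight" must be false — and it is.

Knights: Gio, Finn, and Kai. Knaves: Sam, Walt, and Otto.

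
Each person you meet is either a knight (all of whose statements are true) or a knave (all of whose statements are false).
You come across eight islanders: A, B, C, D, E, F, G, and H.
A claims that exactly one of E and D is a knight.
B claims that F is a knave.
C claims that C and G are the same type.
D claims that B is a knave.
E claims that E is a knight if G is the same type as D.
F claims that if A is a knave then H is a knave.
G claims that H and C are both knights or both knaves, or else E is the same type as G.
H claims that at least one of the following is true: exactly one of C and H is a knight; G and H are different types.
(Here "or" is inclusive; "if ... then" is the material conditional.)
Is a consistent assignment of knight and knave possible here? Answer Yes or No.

No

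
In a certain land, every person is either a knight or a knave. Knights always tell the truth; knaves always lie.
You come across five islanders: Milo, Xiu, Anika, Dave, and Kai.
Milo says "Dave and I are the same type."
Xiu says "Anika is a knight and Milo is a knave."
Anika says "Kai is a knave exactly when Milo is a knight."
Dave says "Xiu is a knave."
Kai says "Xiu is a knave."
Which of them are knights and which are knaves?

Milo is a knight, Xiu is a knave, Anika is a knave, Dave is a knight, and Kai is a knight.

Suppose Milo is a knave. Then Milo's statement "Dave and I are the same type" would have to be false. Checking the 16 ways to assign the others, none is consistent with every speaker.
(For instance, with Xiu=knave, Anika=knave, Dave=knight, Kai=knight, Anika's claim "Kai is a knave exactly when Milo is a knight" comes out true where it would need to be false.)
So Milo must be a knight, making "Dave and I are the same type" true. Taking Milo=knight, Xiu=knave, Anika=knave, Dave=knight, Kai=knight, each remaining statement checks out:
  Xiu (knave): "Anika is a knight and Milo is a knave" — false. ✓
  Anika (knave): "Kai is a knave exactly when Milo is a knight" — false. ✓
  Dave (knight): "Xiu is a knave" — true. ✓
  Kai (knight): "Xiu is a knave" — true. ✓
This is the unique consistent assignment.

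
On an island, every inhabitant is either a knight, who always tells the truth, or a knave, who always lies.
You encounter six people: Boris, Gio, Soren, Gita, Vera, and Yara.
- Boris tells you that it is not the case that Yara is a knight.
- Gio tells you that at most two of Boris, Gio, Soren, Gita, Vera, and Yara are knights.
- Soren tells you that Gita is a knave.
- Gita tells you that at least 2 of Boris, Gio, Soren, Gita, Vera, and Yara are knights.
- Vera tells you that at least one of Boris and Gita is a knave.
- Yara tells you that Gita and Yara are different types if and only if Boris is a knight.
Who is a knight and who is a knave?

Boris (knave): "it is not the case that Yara is a knight" — False. ✓
Gio is a knave, so "at most two of Boris, Gio, Soren, Gita, Vera, and Yara are knights" must be False — and it is.
Soren is a knave, and the claim "Gita is a knave" is indeed False.
Gita is a knight, so "at least 2 of Boris, Gio, Soren, Gita, Vera, and Yara are knights" must be true — and it is.
Since Vera is a knight, "at least one of Boris and Gita is a knave" needs to be true, which holds.
Yara is a knight, so "Gita and Yara are different types if and only if Boris is a knight" must be true — and it is.

Boris is a knave, Gio is a knave, Soren is a knave, Gita is a knight, Vera is a knight, and Yara is a knight.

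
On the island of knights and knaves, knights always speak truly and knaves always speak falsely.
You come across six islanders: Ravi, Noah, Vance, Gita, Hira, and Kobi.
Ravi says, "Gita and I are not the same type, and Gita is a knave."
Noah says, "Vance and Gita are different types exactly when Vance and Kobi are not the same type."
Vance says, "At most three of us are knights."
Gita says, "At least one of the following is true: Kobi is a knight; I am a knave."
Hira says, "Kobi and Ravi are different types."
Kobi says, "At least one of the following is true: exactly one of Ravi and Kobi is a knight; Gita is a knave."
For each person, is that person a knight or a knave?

Ravi is a knave, and the claim "Gita and I are not the same type, and Gita is a knave" is indeed false.
Noah is a knight, and the claim "Vance and Gita are different types exactly when Vance and Kobi are not the same type" is indeed true.
As a knave, Vance's statement "at most three of us are knights" should be false; it is.
Gita is a knight, and the claim "at least one of the following is true: Kobi is a knight; I am a knave" is indeed true.
Hira is a knight, and the claim "Kobi and Ravi are different types" is indeed true.
As a knight, Kobi's statement "at least one of the following is true: exactly one of Ravi and Kobi is a knight; Gita is a knave" should be true; it is.

Knights: Noah, Gita, Hira, and Kobi. Knaves: Ravi and Vance.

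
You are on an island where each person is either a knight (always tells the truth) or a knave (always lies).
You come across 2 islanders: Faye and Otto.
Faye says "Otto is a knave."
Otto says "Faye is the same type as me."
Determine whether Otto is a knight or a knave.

Otto is a knave.

Consistent assignments: {Faye=knight, Otto=knave}
In every consistent assignment, Otto is a knave.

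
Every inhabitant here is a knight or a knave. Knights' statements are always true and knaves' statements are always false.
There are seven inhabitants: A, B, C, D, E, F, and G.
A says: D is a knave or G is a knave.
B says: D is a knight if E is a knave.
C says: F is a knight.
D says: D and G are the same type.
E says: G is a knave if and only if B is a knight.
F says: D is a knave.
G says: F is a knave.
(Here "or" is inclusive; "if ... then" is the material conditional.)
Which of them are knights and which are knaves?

A (knave): "D is a knave or G is a knave" — False. ✓
As a knight, B's statement "D is a knight if E is a knave" should be true; it is.
Since C is a knave, "F is a knight" needs to be False, which holds.
D is a knight; "D and G are the same type" is true, as required.
Since E is a knave, "G is a knave if and only if B is a knight" needs to be False, which holds.
F is a knave, so "D is a knave" must be False — and it is.
G is a knight, and the claim "F is a knave" is indeed true.

A is a knave, B is a knight, C is a knave, D is a knight, E is a knave, F is a knave, and G is a knight.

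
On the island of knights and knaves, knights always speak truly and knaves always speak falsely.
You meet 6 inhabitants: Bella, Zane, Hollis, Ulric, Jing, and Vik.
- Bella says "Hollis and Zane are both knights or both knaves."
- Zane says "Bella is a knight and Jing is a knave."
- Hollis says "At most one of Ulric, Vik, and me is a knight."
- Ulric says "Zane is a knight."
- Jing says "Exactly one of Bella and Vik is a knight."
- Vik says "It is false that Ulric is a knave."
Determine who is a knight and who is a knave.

Bella is a knave, Zane is a knave, Hollis is a knight, Ulric is a knave, Jing is a knave, and Vik is a knave.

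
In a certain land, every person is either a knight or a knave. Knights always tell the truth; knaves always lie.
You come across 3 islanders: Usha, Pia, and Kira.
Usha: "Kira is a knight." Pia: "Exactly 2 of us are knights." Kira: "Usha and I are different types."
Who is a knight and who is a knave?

Usha is a knave, Pia is a knave, and Kira is a knave.

Suppose Usha is a knight. Then Usha's statement "Kira is a knight" would have to be true. Checking the 4 ways to assign the others, none is consistent with every speaker.
(For instance, with Pia=knave, Kira=knave, Usha's claim "Kira is a knight" comes out false where it would need to be true.)
So Usha must be a knave, making "Kira is a knight" false. Taking Usha=knave, Pia=knave, Kira=knave, each remaining statement checks out:
  Pia (knave): "exactly 2 of us are knights" — false. ✓
  Kira (knave): "Usha and I are different types" — false. ✓
This is the unique consistent assignment.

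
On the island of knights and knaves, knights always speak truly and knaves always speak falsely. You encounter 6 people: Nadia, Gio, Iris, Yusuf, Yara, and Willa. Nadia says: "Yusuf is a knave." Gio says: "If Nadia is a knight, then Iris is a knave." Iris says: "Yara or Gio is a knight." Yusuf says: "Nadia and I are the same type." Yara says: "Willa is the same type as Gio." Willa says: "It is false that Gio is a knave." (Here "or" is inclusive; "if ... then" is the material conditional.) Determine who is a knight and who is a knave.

Nadia is a knight, Gio is a knave, Iris is a knight, Yusuf is a knave, Yara is a knight, and Willa is a knave.

As a knight, Nadia's statement "Yusuf is a knave" should be True; it is.
Gio (knave): "if Nadia is a knight, then Iris is a knave" — False. ✓
Iris is a knight, so "Yara or Gio is a knight" must be True — and it is.
Yusuf is a knave; "Nadia and I are the same type" is False, as required.
As a knight, Yara's statement "Willa is the same type as Gio" should be True; it is.
Willa is a knave, and the claim "it is false that Gio is a knave" is indeed False.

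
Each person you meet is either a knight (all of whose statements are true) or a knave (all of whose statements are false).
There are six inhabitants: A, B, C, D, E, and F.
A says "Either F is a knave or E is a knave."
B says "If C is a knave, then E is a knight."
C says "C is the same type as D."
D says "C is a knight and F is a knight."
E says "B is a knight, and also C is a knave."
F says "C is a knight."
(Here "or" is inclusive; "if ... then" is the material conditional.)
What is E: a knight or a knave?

E is a knave.

Consistent assignments: {A=knight, B=knight, C=knight, D=knight, E=knave, F=knight}
In every consistent assignment, E is a knave.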